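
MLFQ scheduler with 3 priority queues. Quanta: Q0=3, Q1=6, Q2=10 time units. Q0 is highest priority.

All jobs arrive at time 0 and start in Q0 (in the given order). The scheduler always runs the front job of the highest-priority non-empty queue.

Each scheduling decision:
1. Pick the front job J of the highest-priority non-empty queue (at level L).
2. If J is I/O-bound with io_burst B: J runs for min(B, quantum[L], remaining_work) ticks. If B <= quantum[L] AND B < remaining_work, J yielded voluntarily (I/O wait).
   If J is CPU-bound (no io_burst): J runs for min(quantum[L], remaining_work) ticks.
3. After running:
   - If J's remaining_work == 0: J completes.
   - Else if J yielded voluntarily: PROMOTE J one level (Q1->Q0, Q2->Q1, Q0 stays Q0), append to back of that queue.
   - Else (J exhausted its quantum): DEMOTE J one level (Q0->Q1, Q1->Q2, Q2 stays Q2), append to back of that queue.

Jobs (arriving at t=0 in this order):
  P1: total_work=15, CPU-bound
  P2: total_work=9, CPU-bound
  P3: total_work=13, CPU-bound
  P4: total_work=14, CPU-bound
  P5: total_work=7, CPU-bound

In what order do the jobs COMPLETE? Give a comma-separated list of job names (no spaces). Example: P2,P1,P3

Answer: P2,P5,P1,P3,P4

Derivation:
t=0-3: P1@Q0 runs 3, rem=12, quantum used, demote→Q1. Q0=[P2,P3,P4,P5] Q1=[P1] Q2=[]
t=3-6: P2@Q0 runs 3, rem=6, quantum used, demote→Q1. Q0=[P3,P4,P5] Q1=[P1,P2] Q2=[]
t=6-9: P3@Q0 runs 3, rem=10, quantum used, demote→Q1. Q0=[P4,P5] Q1=[P1,P2,P3] Q2=[]
t=9-12: P4@Q0 runs 3, rem=11, quantum used, demote→Q1. Q0=[P5] Q1=[P1,P2,P3,P4] Q2=[]
t=12-15: P5@Q0 runs 3, rem=4, quantum used, demote→Q1. Q0=[] Q1=[P1,P2,P3,P4,P5] Q2=[]
t=15-21: P1@Q1 runs 6, rem=6, quantum used, demote→Q2. Q0=[] Q1=[P2,P3,P4,P5] Q2=[P1]
t=21-27: P2@Q1 runs 6, rem=0, completes. Q0=[] Q1=[P3,P4,P5] Q2=[P1]
t=27-33: P3@Q1 runs 6, rem=4, quantum used, demote→Q2. Q0=[] Q1=[P4,P5] Q2=[P1,P3]
t=33-39: P4@Q1 runs 6, rem=5, quantum used, demote→Q2. Q0=[] Q1=[P5] Q2=[P1,P3,P4]
t=39-43: P5@Q1 runs 4, rem=0, completes. Q0=[] Q1=[] Q2=[P1,P3,P4]
t=43-49: P1@Q2 runs 6, rem=0, completes. Q0=[] Q1=[] Q2=[P3,P4]
t=49-53: P3@Q2 runs 4, rem=0, completes. Q0=[] Q1=[] Q2=[P4]
t=53-58: P4@Q2 runs 5, rem=0, completes. Q0=[] Q1=[] Q2=[]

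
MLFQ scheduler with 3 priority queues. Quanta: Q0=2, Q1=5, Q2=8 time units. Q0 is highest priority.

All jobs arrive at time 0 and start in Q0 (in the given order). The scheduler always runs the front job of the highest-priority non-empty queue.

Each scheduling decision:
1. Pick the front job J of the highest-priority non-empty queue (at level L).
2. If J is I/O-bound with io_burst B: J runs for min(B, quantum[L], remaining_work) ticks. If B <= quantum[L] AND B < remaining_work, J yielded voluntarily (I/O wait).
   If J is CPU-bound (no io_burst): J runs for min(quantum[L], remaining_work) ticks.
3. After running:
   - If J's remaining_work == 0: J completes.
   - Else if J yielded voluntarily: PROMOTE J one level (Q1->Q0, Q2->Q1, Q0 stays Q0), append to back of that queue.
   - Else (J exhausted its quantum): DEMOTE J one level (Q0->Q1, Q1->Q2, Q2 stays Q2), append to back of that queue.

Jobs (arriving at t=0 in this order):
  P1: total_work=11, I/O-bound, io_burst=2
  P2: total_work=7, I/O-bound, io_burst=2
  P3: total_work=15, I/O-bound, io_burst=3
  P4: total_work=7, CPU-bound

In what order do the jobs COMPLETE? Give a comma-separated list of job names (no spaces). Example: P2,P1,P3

t=0-2: P1@Q0 runs 2, rem=9, I/O yield, promote→Q0. Q0=[P2,P3,P4,P1] Q1=[] Q2=[]
t=2-4: P2@Q0 runs 2, rem=5, I/O yield, promote→Q0. Q0=[P3,P4,P1,P2] Q1=[] Q2=[]
t=4-6: P3@Q0 runs 2, rem=13, quantum used, demote→Q1. Q0=[P4,P1,P2] Q1=[P3] Q2=[]
t=6-8: P4@Q0 runs 2, rem=5, quantum used, demote→Q1. Q0=[P1,P2] Q1=[P3,P4] Q2=[]
t=8-10: P1@Q0 runs 2, rem=7, I/O yield, promote→Q0. Q0=[P2,P1] Q1=[P3,P4] Q2=[]
t=10-12: P2@Q0 runs 2, rem=3, I/O yield, promote→Q0. Q0=[P1,P2] Q1=[P3,P4] Q2=[]
t=12-14: P1@Q0 runs 2, rem=5, I/O yield, promote→Q0. Q0=[P2,P1] Q1=[P3,P4] Q2=[]
t=14-16: P2@Q0 runs 2, rem=1, I/O yield, promote→Q0. Q0=[P1,P2] Q1=[P3,P4] Q2=[]
t=16-18: P1@Q0 runs 2, rem=3, I/O yield, promote→Q0. Q0=[P2,P1] Q1=[P3,P4] Q2=[]
t=18-19: P2@Q0 runs 1, rem=0, completes. Q0=[P1] Q1=[P3,P4] Q2=[]
t=19-21: P1@Q0 runs 2, rem=1, I/O yield, promote→Q0. Q0=[P1] Q1=[P3,P4] Q2=[]
t=21-22: P1@Q0 runs 1, rem=0, completes. Q0=[] Q1=[P3,P4] Q2=[]
t=22-25: P3@Q1 runs 3, rem=10, I/O yield, promote→Q0. Q0=[P3] Q1=[P4] Q2=[]
t=25-27: P3@Q0 runs 2, rem=8, quantum used, demote→Q1. Q0=[] Q1=[P4,P3] Q2=[]
t=27-32: P4@Q1 runs 5, rem=0, completes. Q0=[] Q1=[P3] Q2=[]
t=32-35: P3@Q1 runs 3, rem=5, I/O yield, promote→Q0. Q0=[P3] Q1=[] Q2=[]
t=35-37: P3@Q0 runs 2, rem=3, quantum used, demote→Q1. Q0=[] Q1=[P3] Q2=[]
t=37-40: P3@Q1 runs 3, rem=0, completes. Q0=[] Q1=[] Q2=[]

Answer: P2,P1,P4,P3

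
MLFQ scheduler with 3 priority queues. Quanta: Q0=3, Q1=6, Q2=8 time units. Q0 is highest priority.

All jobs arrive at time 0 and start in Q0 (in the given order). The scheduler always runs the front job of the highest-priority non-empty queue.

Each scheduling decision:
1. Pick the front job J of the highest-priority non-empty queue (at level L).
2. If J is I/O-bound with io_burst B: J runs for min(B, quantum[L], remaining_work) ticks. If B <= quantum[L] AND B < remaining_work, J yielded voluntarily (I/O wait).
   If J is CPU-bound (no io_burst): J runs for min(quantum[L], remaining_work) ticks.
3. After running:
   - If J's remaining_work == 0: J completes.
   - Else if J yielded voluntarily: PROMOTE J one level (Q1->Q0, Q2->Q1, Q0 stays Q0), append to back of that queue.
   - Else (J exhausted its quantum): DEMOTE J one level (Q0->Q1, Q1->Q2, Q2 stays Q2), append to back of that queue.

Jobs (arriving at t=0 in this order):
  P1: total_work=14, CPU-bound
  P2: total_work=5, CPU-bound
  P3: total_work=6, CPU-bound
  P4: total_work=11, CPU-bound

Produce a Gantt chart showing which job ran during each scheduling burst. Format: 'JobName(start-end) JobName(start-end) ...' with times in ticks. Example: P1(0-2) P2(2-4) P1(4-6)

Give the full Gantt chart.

Answer: P1(0-3) P2(3-6) P3(6-9) P4(9-12) P1(12-18) P2(18-20) P3(20-23) P4(23-29) P1(29-34) P4(34-36)

Derivation:
t=0-3: P1@Q0 runs 3, rem=11, quantum used, demote→Q1. Q0=[P2,P3,P4] Q1=[P1] Q2=[]
t=3-6: P2@Q0 runs 3, rem=2, quantum used, demote→Q1. Q0=[P3,P4] Q1=[P1,P2] Q2=[]
t=6-9: P3@Q0 runs 3, rem=3, quantum used, demote→Q1. Q0=[P4] Q1=[P1,P2,P3] Q2=[]
t=9-12: P4@Q0 runs 3, rem=8, quantum used, demote→Q1. Q0=[] Q1=[P1,P2,P3,P4] Q2=[]
t=12-18: P1@Q1 runs 6, rem=5, quantum used, demote→Q2. Q0=[] Q1=[P2,P3,P4] Q2=[P1]
t=18-20: P2@Q1 runs 2, rem=0, completes. Q0=[] Q1=[P3,P4] Q2=[P1]
t=20-23: P3@Q1 runs 3, rem=0, completes. Q0=[] Q1=[P4] Q2=[P1]
t=23-29: P4@Q1 runs 6, rem=2, quantum used, demote→Q2. Q0=[] Q1=[] Q2=[P1,P4]
t=29-34: P1@Q2 runs 5, rem=0, completes. Q0=[] Q1=[] Q2=[P4]
t=34-36: P4@Q2 runs 2, rem=0, completes. Q0=[] Q1=[] Q2=[]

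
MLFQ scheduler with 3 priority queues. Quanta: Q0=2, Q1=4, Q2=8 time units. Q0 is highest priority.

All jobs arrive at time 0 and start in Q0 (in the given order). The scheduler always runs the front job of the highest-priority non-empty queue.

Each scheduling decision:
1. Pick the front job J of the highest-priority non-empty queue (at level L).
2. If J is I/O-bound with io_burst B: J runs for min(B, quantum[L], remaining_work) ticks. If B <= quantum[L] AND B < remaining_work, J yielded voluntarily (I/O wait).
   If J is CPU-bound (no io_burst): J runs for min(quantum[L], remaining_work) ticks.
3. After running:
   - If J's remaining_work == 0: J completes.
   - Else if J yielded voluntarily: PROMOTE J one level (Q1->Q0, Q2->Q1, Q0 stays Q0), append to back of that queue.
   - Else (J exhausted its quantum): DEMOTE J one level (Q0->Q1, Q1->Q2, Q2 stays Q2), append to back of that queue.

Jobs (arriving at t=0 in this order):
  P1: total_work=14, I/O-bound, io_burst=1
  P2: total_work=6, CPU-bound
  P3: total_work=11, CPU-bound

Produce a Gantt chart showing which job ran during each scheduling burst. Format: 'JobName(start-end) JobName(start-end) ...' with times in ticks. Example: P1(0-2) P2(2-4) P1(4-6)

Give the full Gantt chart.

Answer: P1(0-1) P2(1-3) P3(3-5) P1(5-6) P1(6-7) P1(7-8) P1(8-9) P1(9-10) P1(10-11) P1(11-12) P1(12-13) P1(13-14) P1(14-15) P1(15-16) P1(16-17) P1(17-18) P2(18-22) P3(22-26) P3(26-31)

Derivation:
t=0-1: P1@Q0 runs 1, rem=13, I/O yield, promote→Q0. Q0=[P2,P3,P1] Q1=[] Q2=[]
t=1-3: P2@Q0 runs 2, rem=4, quantum used, demote→Q1. Q0=[P3,P1] Q1=[P2] Q2=[]
t=3-5: P3@Q0 runs 2, rem=9, quantum used, demote→Q1. Q0=[P1] Q1=[P2,P3] Q2=[]
t=5-6: P1@Q0 runs 1, rem=12, I/O yield, promote→Q0. Q0=[P1] Q1=[P2,P3] Q2=[]
t=6-7: P1@Q0 runs 1, rem=11, I/O yield, promote→Q0. Q0=[P1] Q1=[P2,P3] Q2=[]
t=7-8: P1@Q0 runs 1, rem=10, I/O yield, promote→Q0. Q0=[P1] Q1=[P2,P3] Q2=[]
t=8-9: P1@Q0 runs 1, rem=9, I/O yield, promote→Q0. Q0=[P1] Q1=[P2,P3] Q2=[]
t=9-10: P1@Q0 runs 1, rem=8, I/O yield, promote→Q0. Q0=[P1] Q1=[P2,P3] Q2=[]
t=10-11: P1@Q0 runs 1, rem=7, I/O yield, promote→Q0. Q0=[P1] Q1=[P2,P3] Q2=[]
t=11-12: P1@Q0 runs 1, rem=6, I/O yield, promote→Q0. Q0=[P1] Q1=[P2,P3] Q2=[]
t=12-13: P1@Q0 runs 1, rem=5, I/O yield, promote→Q0. Q0=[P1] Q1=[P2,P3] Q2=[]
t=13-14: P1@Q0 runs 1, rem=4, I/O yield, promote→Q0. Q0=[P1] Q1=[P2,P3] Q2=[]
t=14-15: P1@Q0 runs 1, rem=3, I/O yield, promote→Q0. Q0=[P1] Q1=[P2,P3] Q2=[]
t=15-16: P1@Q0 runs 1, rem=2, I/O yield, promote→Q0. Q0=[P1] Q1=[P2,P3] Q2=[]
t=16-17: P1@Q0 runs 1, rem=1, I/O yield, promote→Q0. Q0=[P1] Q1=[P2,P3] Q2=[]
t=17-18: P1@Q0 runs 1, rem=0, completes. Q0=[] Q1=[P2,P3] Q2=[]
t=18-22: P2@Q1 runs 4, rem=0, completes. Q0=[] Q1=[P3] Q2=[]
t=22-26: P3@Q1 runs 4, rem=5, quantum used, demote→Q2. Q0=[] Q1=[] Q2=[P3]
t=26-31: P3@Q2 runs 5, rem=0, completes. Q0=[] Q1=[] Q2=[]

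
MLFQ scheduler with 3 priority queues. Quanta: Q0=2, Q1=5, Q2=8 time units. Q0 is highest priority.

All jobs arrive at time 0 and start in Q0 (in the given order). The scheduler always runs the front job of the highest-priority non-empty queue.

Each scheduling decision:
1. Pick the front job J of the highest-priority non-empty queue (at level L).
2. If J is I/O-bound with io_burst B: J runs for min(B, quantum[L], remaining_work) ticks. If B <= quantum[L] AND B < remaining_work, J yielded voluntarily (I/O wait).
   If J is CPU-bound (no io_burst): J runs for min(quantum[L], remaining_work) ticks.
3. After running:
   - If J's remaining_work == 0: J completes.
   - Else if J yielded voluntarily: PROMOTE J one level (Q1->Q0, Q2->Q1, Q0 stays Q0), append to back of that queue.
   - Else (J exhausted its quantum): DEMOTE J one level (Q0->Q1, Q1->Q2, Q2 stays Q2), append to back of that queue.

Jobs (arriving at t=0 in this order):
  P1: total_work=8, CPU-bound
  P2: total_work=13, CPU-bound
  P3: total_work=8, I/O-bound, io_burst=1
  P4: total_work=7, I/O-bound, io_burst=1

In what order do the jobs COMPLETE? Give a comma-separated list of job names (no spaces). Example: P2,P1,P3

t=0-2: P1@Q0 runs 2, rem=6, quantum used, demote→Q1. Q0=[P2,P3,P4] Q1=[P1] Q2=[]
t=2-4: P2@Q0 runs 2, rem=11, quantum used, demote→Q1. Q0=[P3,P4] Q1=[P1,P2] Q2=[]
t=4-5: P3@Q0 runs 1, rem=7, I/O yield, promote→Q0. Q0=[P4,P3] Q1=[P1,P2] Q2=[]
t=5-6: P4@Q0 runs 1, rem=6, I/O yield, promote→Q0. Q0=[P3,P4] Q1=[P1,P2] Q2=[]
t=6-7: P3@Q0 runs 1, rem=6, I/O yield, promote→Q0. Q0=[P4,P3] Q1=[P1,P2] Q2=[]
t=7-8: P4@Q0 runs 1, rem=5, I/O yield, promote→Q0. Q0=[P3,P4] Q1=[P1,P2] Q2=[]
t=8-9: P3@Q0 runs 1, rem=5, I/O yield, promote→Q0. Q0=[P4,P3] Q1=[P1,P2] Q2=[]
t=9-10: P4@Q0 runs 1, rem=4, I/O yield, promote→Q0. Q0=[P3,P4] Q1=[P1,P2] Q2=[]
t=10-11: P3@Q0 runs 1, rem=4, I/O yield, promote→Q0. Q0=[P4,P3] Q1=[P1,P2] Q2=[]
t=11-12: P4@Q0 runs 1, rem=3, I/O yield, promote→Q0. Q0=[P3,P4] Q1=[P1,P2] Q2=[]
t=12-13: P3@Q0 runs 1, rem=3, I/O yield, promote→Q0. Q0=[P4,P3] Q1=[P1,P2] Q2=[]
t=13-14: P4@Q0 runs 1, rem=2, I/O yield, promote→Q0. Q0=[P3,P4] Q1=[P1,P2] Q2=[]
t=14-15: P3@Q0 runs 1, rem=2, I/O yield, promote→Q0. Q0=[P4,P3] Q1=[P1,P2] Q2=[]
t=15-16: P4@Q0 runs 1, rem=1, I/O yield, promote→Q0. Q0=[P3,P4] Q1=[P1,P2] Q2=[]
t=16-17: P3@Q0 runs 1, rem=1, I/O yield, promote→Q0. Q0=[P4,P3] Q1=[P1,P2] Q2=[]
t=17-18: P4@Q0 runs 1, rem=0, completes. Q0=[P3] Q1=[P1,P2] Q2=[]
t=18-19: P3@Q0 runs 1, rem=0, completes. Q0=[] Q1=[P1,P2] Q2=[]
t=19-24: P1@Q1 runs 5, rem=1, quantum used, demote→Q2. Q0=[] Q1=[P2] Q2=[P1]
t=24-29: P2@Q1 runs 5, rem=6, quantum used, demote→Q2. Q0=[] Q1=[] Q2=[P1,P2]
t=29-30: P1@Q2 runs 1, rem=0, completes. Q0=[] Q1=[] Q2=[P2]
t=30-36: P2@Q2 runs 6, rem=0, completes. Q0=[] Q1=[] Q2=[]

Answer: P4,P3,P1,P2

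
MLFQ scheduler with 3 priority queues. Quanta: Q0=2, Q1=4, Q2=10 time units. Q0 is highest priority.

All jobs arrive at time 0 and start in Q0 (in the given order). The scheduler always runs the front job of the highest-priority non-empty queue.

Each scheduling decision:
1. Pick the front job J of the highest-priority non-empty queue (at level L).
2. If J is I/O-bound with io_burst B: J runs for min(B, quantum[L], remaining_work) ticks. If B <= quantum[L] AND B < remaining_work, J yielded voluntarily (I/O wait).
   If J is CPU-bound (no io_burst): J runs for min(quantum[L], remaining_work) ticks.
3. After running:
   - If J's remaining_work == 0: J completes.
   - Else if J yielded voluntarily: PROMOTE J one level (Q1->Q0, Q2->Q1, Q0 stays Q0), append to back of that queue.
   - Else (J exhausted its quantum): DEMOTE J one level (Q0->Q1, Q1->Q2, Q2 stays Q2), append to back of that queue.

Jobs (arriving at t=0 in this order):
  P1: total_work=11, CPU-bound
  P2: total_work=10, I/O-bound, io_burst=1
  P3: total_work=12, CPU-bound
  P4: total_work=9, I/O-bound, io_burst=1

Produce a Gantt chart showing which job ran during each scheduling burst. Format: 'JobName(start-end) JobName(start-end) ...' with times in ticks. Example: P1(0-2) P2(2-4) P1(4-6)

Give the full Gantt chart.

Answer: P1(0-2) P2(2-3) P3(3-5) P4(5-6) P2(6-7) P4(7-8) P2(8-9) P4(9-10) P2(10-11) P4(11-12) P2(12-13) P4(13-14) P2(14-15) P4(15-16) P2(16-17) P4(17-18) P2(18-19) P4(19-20) P2(20-21) P4(21-22) P2(22-23) P1(23-27) P3(27-31) P1(31-36) P3(36-42)

Derivation:
t=0-2: P1@Q0 runs 2, rem=9, quantum used, demote→Q1. Q0=[P2,P3,P4] Q1=[P1] Q2=[]
t=2-3: P2@Q0 runs 1, rem=9, I/O yield, promote→Q0. Q0=[P3,P4,P2] Q1=[P1] Q2=[]
t=3-5: P3@Q0 runs 2, rem=10, quantum used, demote→Q1. Q0=[P4,P2] Q1=[P1,P3] Q2=[]
t=5-6: P4@Q0 runs 1, rem=8, I/O yield, promote→Q0. Q0=[P2,P4] Q1=[P1,P3] Q2=[]
t=6-7: P2@Q0 runs 1, rem=8, I/O yield, promote→Q0. Q0=[P4,P2] Q1=[P1,P3] Q2=[]
t=7-8: P4@Q0 runs 1, rem=7, I/O yield, promote→Q0. Q0=[P2,P4] Q1=[P1,P3] Q2=[]
t=8-9: P2@Q0 runs 1, rem=7, I/O yield, promote→Q0. Q0=[P4,P2] Q1=[P1,P3] Q2=[]
t=9-10: P4@Q0 runs 1, rem=6, I/O yield, promote→Q0. Q0=[P2,P4] Q1=[P1,P3] Q2=[]
t=10-11: P2@Q0 runs 1, rem=6, I/O yield, promote→Q0. Q0=[P4,P2] Q1=[P1,P3] Q2=[]
t=11-12: P4@Q0 runs 1, rem=5, I/O yield, promote→Q0. Q0=[P2,P4] Q1=[P1,P3] Q2=[]
t=12-13: P2@Q0 runs 1, rem=5, I/O yield, promote→Q0. Q0=[P4,P2] Q1=[P1,P3] Q2=[]
t=13-14: P4@Q0 runs 1, rem=4, I/O yield, promote→Q0. Q0=[P2,P4] Q1=[P1,P3] Q2=[]
t=14-15: P2@Q0 runs 1, rem=4, I/O yield, promote→Q0. Q0=[P4,P2] Q1=[P1,P3] Q2=[]
t=15-16: P4@Q0 runs 1, rem=3, I/O yield, promote→Q0. Q0=[P2,P4] Q1=[P1,P3] Q2=[]
t=16-17: P2@Q0 runs 1, rem=3, I/O yield, promote→Q0. Q0=[P4,P2] Q1=[P1,P3] Q2=[]
t=17-18: P4@Q0 runs 1, rem=2, I/O yield, promote→Q0. Q0=[P2,P4] Q1=[P1,P3] Q2=[]
t=18-19: P2@Q0 runs 1, rem=2, I/O yield, promote→Q0. Q0=[P4,P2] Q1=[P1,P3] Q2=[]
t=19-20: P4@Q0 runs 1, rem=1, I/O yield, promote→Q0. Q0=[P2,P4] Q1=[P1,P3] Q2=[]
t=20-21: P2@Q0 runs 1, rem=1, I/O yield, promote→Q0. Q0=[P4,P2] Q1=[P1,P3] Q2=[]
t=21-22: P4@Q0 runs 1, rem=0, completes. Q0=[P2] Q1=[P1,P3] Q2=[]
t=22-23: P2@Q0 runs 1, rem=0, completes. Q0=[] Q1=[P1,P3] Q2=[]
t=23-27: P1@Q1 runs 4, rem=5, quantum used, demote→Q2. Q0=[] Q1=[P3] Q2=[P1]
t=27-31: P3@Q1 runs 4, rem=6, quantum used, demote→Q2. Q0=[] Q1=[] Q2=[P1,P3]
t=31-36: P1@Q2 runs 5, rem=0, completes. Q0=[] Q1=[] Q2=[P3]
t=36-42: P3@Q2 runs 6, rem=0, completes. Q0=[] Q1=[] Q2=[]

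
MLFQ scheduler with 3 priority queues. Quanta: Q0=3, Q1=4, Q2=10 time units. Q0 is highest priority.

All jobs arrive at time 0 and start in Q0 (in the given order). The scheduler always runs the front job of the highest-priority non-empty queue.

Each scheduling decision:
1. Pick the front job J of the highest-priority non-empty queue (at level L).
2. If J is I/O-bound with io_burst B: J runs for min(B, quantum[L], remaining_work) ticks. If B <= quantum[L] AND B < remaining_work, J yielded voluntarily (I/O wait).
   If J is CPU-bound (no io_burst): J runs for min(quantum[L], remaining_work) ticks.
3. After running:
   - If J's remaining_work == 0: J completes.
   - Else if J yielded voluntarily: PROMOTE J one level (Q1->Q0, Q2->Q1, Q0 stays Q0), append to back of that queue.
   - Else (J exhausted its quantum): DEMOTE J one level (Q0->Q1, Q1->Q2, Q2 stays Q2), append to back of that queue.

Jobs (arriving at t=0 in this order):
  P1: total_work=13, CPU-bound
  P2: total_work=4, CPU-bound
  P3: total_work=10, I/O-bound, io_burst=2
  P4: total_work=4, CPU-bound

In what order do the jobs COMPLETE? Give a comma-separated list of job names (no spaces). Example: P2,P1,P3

t=0-3: P1@Q0 runs 3, rem=10, quantum used, demote→Q1. Q0=[P2,P3,P4] Q1=[P1] Q2=[]
t=3-6: P2@Q0 runs 3, rem=1, quantum used, demote→Q1. Q0=[P3,P4] Q1=[P1,P2] Q2=[]
t=6-8: P3@Q0 runs 2, rem=8, I/O yield, promote→Q0. Q0=[P4,P3] Q1=[P1,P2] Q2=[]
t=8-11: P4@Q0 runs 3, rem=1, quantum used, demote→Q1. Q0=[P3] Q1=[P1,P2,P4] Q2=[]
t=11-13: P3@Q0 runs 2, rem=6, I/O yield, promote→Q0. Q0=[P3] Q1=[P1,P2,P4] Q2=[]
t=13-15: P3@Q0 runs 2, rem=4, I/O yield, promote→Q0. Q0=[P3] Q1=[P1,P2,P4] Q2=[]
t=15-17: P3@Q0 runs 2, rem=2, I/O yield, promote→Q0. Q0=[P3] Q1=[P1,P2,P4] Q2=[]
t=17-19: P3@Q0 runs 2, rem=0, completes. Q0=[] Q1=[P1,P2,P4] Q2=[]
t=19-23: P1@Q1 runs 4, rem=6, quantum used, demote→Q2. Q0=[] Q1=[P2,P4] Q2=[P1]
t=23-24: P2@Q1 runs 1, rem=0, completes. Q0=[] Q1=[P4] Q2=[P1]
t=24-25: P4@Q1 runs 1, rem=0, completes. Q0=[] Q1=[] Q2=[P1]
t=25-31: P1@Q2 runs 6, rem=0, completes. Q0=[] Q1=[] Q2=[]

Answer: P3,P2,P4,P1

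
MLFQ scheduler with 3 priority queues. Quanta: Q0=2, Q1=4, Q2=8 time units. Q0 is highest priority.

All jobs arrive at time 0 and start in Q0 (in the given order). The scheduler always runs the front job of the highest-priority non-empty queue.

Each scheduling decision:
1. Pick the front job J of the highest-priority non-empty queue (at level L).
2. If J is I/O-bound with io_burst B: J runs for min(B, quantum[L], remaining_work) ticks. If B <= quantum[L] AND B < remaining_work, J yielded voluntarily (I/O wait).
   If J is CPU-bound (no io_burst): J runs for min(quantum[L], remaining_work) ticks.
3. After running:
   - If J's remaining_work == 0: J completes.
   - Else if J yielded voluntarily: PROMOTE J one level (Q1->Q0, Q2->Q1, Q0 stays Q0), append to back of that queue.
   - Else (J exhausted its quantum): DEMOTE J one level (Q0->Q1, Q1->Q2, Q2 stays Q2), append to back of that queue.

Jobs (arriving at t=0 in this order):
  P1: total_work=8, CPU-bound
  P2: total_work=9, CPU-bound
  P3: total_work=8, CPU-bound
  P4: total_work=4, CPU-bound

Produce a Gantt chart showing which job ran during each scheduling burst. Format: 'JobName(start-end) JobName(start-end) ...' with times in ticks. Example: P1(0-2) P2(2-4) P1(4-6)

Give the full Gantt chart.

t=0-2: P1@Q0 runs 2, rem=6, quantum used, demote→Q1. Q0=[P2,P3,P4] Q1=[P1] Q2=[]
t=2-4: P2@Q0 runs 2, rem=7, quantum used, demote→Q1. Q0=[P3,P4] Q1=[P1,P2] Q2=[]
t=4-6: P3@Q0 runs 2, rem=6, quantum used, demote→Q1. Q0=[P4] Q1=[P1,P2,P3] Q2=[]
t=6-8: P4@Q0 runs 2, rem=2, quantum used, demote→Q1. Q0=[] Q1=[P1,P2,P3,P4] Q2=[]
t=8-12: P1@Q1 runs 4, rem=2, quantum used, demote→Q2. Q0=[] Q1=[P2,P3,P4] Q2=[P1]
t=12-16: P2@Q1 runs 4, rem=3, quantum used, demote→Q2. Q0=[] Q1=[P3,P4] Q2=[P1,P2]
t=16-20: P3@Q1 runs 4, rem=2, quantum used, demote→Q2. Q0=[] Q1=[P4] Q2=[P1,P2,P3]
t=20-22: P4@Q1 runs 2, rem=0, completes. Q0=[] Q1=[] Q2=[P1,P2,P3]
t=22-24: P1@Q2 runs 2, rem=0, completes. Q0=[] Q1=[] Q2=[P2,P3]
t=24-27: P2@Q2 runs 3, rem=0, completes. Q0=[] Q1=[] Q2=[P3]
t=27-29: P3@Q2 runs 2, rem=0, completes. Q0=[] Q1=[] Q2=[]

Answer: P1(0-2) P2(2-4) P3(4-6) P4(6-8) P1(8-12) P2(12-16) P3(16-20) P4(20-22) P1(22-24) P2(24-27) P3(27-29)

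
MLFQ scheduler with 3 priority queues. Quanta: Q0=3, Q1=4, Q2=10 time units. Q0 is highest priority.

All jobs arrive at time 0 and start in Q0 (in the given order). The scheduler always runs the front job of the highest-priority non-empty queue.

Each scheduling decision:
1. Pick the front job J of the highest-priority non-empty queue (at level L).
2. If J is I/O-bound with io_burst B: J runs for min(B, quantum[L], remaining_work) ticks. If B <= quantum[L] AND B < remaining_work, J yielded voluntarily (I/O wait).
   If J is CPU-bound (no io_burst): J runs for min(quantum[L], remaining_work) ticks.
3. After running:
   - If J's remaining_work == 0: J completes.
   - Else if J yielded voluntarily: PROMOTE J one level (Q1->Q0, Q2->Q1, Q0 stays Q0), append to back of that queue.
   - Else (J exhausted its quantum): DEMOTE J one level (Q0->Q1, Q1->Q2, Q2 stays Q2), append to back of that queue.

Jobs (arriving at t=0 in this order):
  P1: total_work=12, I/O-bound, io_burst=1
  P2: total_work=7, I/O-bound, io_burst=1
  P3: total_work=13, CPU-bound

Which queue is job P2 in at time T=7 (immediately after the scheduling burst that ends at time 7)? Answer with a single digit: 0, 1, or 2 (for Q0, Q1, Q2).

Answer: 0

Derivation:
t=0-1: P1@Q0 runs 1, rem=11, I/O yield, promote→Q0. Q0=[P2,P3,P1] Q1=[] Q2=[]
t=1-2: P2@Q0 runs 1, rem=6, I/O yield, promote→Q0. Q0=[P3,P1,P2] Q1=[] Q2=[]
t=2-5: P3@Q0 runs 3, rem=10, quantum used, demote→Q1. Q0=[P1,P2] Q1=[P3] Q2=[]
t=5-6: P1@Q0 runs 1, rem=10, I/O yield, promote→Q0. Q0=[P2,P1] Q1=[P3] Q2=[]
t=6-7: P2@Q0 runs 1, rem=5, I/O yield, promote→Q0. Q0=[P1,P2] Q1=[P3] Q2=[]
t=7-8: P1@Q0 runs 1, rem=9, I/O yield, promote→Q0. Q0=[P2,P1] Q1=[P3] Q2=[]
t=8-9: P2@Q0 runs 1, rem=4, I/O yield, promote→Q0. Q0=[P1,P2] Q1=[P3] Q2=[]
t=9-10: P1@Q0 runs 1, rem=8, I/O yield, promote→Q0. Q0=[P2,P1] Q1=[P3] Q2=[]
t=10-11: P2@Q0 runs 1, rem=3, I/O yield, promote→Q0. Q0=[P1,P2] Q1=[P3] Q2=[]
t=11-12: P1@Q0 runs 1, rem=7, I/O yield, promote→Q0. Q0=[P2,P1] Q1=[P3] Q2=[]
t=12-13: P2@Q0 runs 1, rem=2, I/O yield, promote→Q0. Q0=[P1,P2] Q1=[P3] Q2=[]
t=13-14: P1@Q0 runs 1, rem=6, I/O yield, promote→Q0. Q0=[P2,P1] Q1=[P3] Q2=[]
t=14-15: P2@Q0 runs 1, rem=1, I/O yield, promote→Q0. Q0=[P1,P2] Q1=[P3] Q2=[]
t=15-16: P1@Q0 runs 1, rem=5, I/O yield, promote→Q0. Q0=[P2,P1] Q1=[P3] Q2=[]
t=16-17: P2@Q0 runs 1, rem=0, completes. Q0=[P1] Q1=[P3] Q2=[]
t=17-18: P1@Q0 runs 1, rem=4, I/O yield, promote→Q0. Q0=[P1] Q1=[P3] Q2=[]
t=18-19: P1@Q0 runs 1, rem=3, I/O yield, promote→Q0. Q0=[P1] Q1=[P3] Q2=[]
t=19-20: P1@Q0 runs 1, rem=2, I/O yield, promote→Q0. Q0=[P1] Q1=[P3] Q2=[]
t=20-21: P1@Q0 runs 1, rem=1, I/O yield, promote→Q0. Q0=[P1] Q1=[P3] Q2=[]
t=21-22: P1@Q0 runs 1, rem=0, completes. Q0=[] Q1=[P3] Q2=[]
t=22-26: P3@Q1 runs 4, rem=6, quantum used, demote→Q2. Q0=[] Q1=[] Q2=[P3]
t=26-32: P3@Q2 runs 6, rem=0, completes. Q0=[] Q1=[] Q2=[]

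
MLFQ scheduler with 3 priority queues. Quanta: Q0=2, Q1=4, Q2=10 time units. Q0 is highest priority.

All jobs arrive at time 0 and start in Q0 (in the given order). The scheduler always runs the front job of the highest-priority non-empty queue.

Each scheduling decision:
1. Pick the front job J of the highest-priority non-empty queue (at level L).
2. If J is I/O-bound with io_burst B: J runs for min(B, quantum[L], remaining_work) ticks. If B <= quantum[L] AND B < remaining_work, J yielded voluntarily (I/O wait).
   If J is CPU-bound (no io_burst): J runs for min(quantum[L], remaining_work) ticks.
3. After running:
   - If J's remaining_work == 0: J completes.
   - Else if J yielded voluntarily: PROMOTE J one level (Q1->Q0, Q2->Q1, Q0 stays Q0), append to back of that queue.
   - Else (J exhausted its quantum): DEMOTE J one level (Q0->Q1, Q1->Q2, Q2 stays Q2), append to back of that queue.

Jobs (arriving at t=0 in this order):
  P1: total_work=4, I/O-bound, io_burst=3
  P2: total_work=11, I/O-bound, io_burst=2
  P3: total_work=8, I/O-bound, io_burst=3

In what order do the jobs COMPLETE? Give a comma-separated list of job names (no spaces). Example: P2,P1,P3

Answer: P2,P1,P3

Derivation:
t=0-2: P1@Q0 runs 2, rem=2, quantum used, demote→Q1. Q0=[P2,P3] Q1=[P1] Q2=[]
t=2-4: P2@Q0 runs 2, rem=9, I/O yield, promote→Q0. Q0=[P3,P2] Q1=[P1] Q2=[]
t=4-6: P3@Q0 runs 2, rem=6, quantum used, demote→Q1. Q0=[P2] Q1=[P1,P3] Q2=[]
t=6-8: P2@Q0 runs 2, rem=7, I/O yield, promote→Q0. Q0=[P2] Q1=[P1,P3] Q2=[]
t=8-10: P2@Q0 runs 2, rem=5, I/O yield, promote→Q0. Q0=[P2] Q1=[P1,P3] Q2=[]
t=10-12: P2@Q0 runs 2, rem=3, I/O yield, promote→Q0. Q0=[P2] Q1=[P1,P3] Q2=[]
t=12-14: P2@Q0 runs 2, rem=1, I/O yield, promote→Q0. Q0=[P2] Q1=[P1,P3] Q2=[]
t=14-15: P2@Q0 runs 1, rem=0, completes. Q0=[] Q1=[P1,P3] Q2=[]
t=15-17: P1@Q1 runs 2, rem=0, completes. Q0=[] Q1=[P3] Q2=[]
t=17-20: P3@Q1 runs 3, rem=3, I/O yield, promote→Q0. Q0=[P3] Q1=[] Q2=[]
t=20-22: P3@Q0 runs 2, rem=1, quantum used, demote→Q1. Q0=[] Q1=[P3] Q2=[]
t=22-23: P3@Q1 runs 1, rem=0, completes. Q0=[] Q1=[] Q2=[]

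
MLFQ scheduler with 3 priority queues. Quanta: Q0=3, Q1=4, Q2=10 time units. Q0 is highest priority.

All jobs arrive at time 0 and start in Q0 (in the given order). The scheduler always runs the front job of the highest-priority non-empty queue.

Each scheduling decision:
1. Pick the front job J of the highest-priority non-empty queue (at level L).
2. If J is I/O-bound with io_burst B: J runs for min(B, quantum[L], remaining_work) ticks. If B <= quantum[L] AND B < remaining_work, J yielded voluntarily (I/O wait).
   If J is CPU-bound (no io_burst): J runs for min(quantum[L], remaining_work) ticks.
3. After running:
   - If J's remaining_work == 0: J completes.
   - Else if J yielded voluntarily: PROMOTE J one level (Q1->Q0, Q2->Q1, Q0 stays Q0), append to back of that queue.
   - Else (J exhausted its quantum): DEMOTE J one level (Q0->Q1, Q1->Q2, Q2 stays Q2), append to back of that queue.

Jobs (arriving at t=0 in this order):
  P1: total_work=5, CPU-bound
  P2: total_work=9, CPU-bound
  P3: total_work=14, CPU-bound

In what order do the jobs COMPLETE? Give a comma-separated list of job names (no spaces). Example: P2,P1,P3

t=0-3: P1@Q0 runs 3, rem=2, quantum used, demote→Q1. Q0=[P2,P3] Q1=[P1] Q2=[]
t=3-6: P2@Q0 runs 3, rem=6, quantum used, demote→Q1. Q0=[P3] Q1=[P1,P2] Q2=[]
t=6-9: P3@Q0 runs 3, rem=11, quantum used, demote→Q1. Q0=[] Q1=[P1,P2,P3] Q2=[]
t=9-11: P1@Q1 runs 2, rem=0, completes. Q0=[] Q1=[P2,P3] Q2=[]
t=11-15: P2@Q1 runs 4, rem=2, quantum used, demote→Q2. Q0=[] Q1=[P3] Q2=[P2]
t=15-19: P3@Q1 runs 4, rem=7, quantum used, demote→Q2. Q0=[] Q1=[] Q2=[P2,P3]
t=19-21: P2@Q2 runs 2, rem=0, completes. Q0=[] Q1=[] Q2=[P3]
t=21-28: P3@Q2 runs 7, rem=0, completes. Q0=[] Q1=[] Q2=[]

Answer: P1,P2,P3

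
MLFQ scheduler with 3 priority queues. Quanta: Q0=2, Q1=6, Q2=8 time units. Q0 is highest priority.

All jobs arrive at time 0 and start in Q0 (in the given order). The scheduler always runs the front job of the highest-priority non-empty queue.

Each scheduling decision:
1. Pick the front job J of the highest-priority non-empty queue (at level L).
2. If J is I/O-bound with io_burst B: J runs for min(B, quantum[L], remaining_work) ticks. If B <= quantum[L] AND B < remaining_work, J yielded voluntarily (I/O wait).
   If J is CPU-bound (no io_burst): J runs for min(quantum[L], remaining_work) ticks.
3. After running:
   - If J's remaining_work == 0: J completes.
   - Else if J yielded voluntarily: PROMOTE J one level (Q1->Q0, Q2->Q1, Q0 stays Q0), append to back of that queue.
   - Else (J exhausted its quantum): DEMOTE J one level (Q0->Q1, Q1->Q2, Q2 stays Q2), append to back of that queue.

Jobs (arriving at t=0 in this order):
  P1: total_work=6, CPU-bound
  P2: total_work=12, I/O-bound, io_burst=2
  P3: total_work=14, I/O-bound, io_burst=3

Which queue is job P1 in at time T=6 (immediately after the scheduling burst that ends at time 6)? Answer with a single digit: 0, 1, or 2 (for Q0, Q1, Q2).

Answer: 1

Derivation:
t=0-2: P1@Q0 runs 2, rem=4, quantum used, demote→Q1. Q0=[P2,P3] Q1=[P1] Q2=[]
t=2-4: P2@Q0 runs 2, rem=10, I/O yield, promote→Q0. Q0=[P3,P2] Q1=[P1] Q2=[]
t=4-6: P3@Q0 runs 2, rem=12, quantum used, demote→Q1. Q0=[P2] Q1=[P1,P3] Q2=[]
t=6-8: P2@Q0 runs 2, rem=8, I/O yield, promote→Q0. Q0=[P2] Q1=[P1,P3] Q2=[]
t=8-10: P2@Q0 runs 2, rem=6, I/O yield, promote→Q0. Q0=[P2] Q1=[P1,P3] Q2=[]
t=10-12: P2@Q0 runs 2, rem=4, I/O yield, promote→Q0. Q0=[P2] Q1=[P1,P3] Q2=[]
t=12-14: P2@Q0 runs 2, rem=2, I/O yield, promote→Q0. Q0=[P2] Q1=[P1,P3] Q2=[]
t=14-16: P2@Q0 runs 2, rem=0, completes. Q0=[] Q1=[P1,P3] Q2=[]
t=16-20: P1@Q1 runs 4, rem=0, completes. Q0=[] Q1=[P3] Q2=[]
t=20-23: P3@Q1 runs 3, rem=9, I/O yield, promote→Q0. Q0=[P3] Q1=[] Q2=[]
t=23-25: P3@Q0 runs 2, rem=7, quantum used, demote→Q1. Q0=[] Q1=[P3] Q2=[]
t=25-28: P3@Q1 runs 3, rem=4, I/O yield, promote→Q0. Q0=[P3] Q1=[] Q2=[]
t=28-30: P3@Q0 runs 2, rem=2, quantum used, demote→Q1. Q0=[] Q1=[P3] Q2=[]
t=30-32: P3@Q1 runs 2, rem=0, completes. Q0=[] Q1=[] Q2=[]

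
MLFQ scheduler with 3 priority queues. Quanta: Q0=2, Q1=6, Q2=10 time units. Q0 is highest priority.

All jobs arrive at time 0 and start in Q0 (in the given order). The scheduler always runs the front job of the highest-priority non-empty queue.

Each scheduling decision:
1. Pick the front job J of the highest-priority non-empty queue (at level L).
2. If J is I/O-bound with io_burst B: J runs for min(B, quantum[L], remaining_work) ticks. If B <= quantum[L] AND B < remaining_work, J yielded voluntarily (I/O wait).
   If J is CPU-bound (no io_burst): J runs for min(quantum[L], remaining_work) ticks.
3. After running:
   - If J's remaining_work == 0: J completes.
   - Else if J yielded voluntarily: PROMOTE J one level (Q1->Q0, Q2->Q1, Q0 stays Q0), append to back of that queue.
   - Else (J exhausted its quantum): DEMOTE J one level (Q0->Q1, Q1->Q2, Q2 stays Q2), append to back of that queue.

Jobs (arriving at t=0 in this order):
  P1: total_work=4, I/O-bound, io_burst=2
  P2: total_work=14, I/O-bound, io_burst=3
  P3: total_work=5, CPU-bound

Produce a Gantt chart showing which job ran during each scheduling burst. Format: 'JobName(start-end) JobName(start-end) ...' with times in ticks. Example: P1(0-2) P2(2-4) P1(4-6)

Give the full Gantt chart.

Answer: P1(0-2) P2(2-4) P3(4-6) P1(6-8) P2(8-11) P2(11-13) P3(13-16) P2(16-19) P2(19-21) P2(21-23)

Derivation:
t=0-2: P1@Q0 runs 2, rem=2, I/O yield, promote→Q0. Q0=[P2,P3,P1] Q1=[] Q2=[]
t=2-4: P2@Q0 runs 2, rem=12, quantum used, demote→Q1. Q0=[P3,P1] Q1=[P2] Q2=[]
t=4-6: P3@Q0 runs 2, rem=3, quantum used, demote→Q1. Q0=[P1] Q1=[P2,P3] Q2=[]
t=6-8: P1@Q0 runs 2, rem=0, completes. Q0=[] Q1=[P2,P3] Q2=[]
t=8-11: P2@Q1 runs 3, rem=9, I/O yield, promote→Q0. Q0=[P2] Q1=[P3] Q2=[]
t=11-13: P2@Q0 runs 2, rem=7, quantum used, demote→Q1. Q0=[] Q1=[P3,P2] Q2=[]
t=13-16: P3@Q1 runs 3, rem=0, completes. Q0=[] Q1=[P2] Q2=[]
t=16-19: P2@Q1 runs 3, rem=4, I/O yield, promote→Q0. Q0=[P2] Q1=[] Q2=[]
t=19-21: P2@Q0 runs 2, rem=2, quantum used, demote→Q1. Q0=[] Q1=[P2] Q2=[]
t=21-23: P2@Q1 runs 2, rem=0, completes. Q0=[] Q1=[] Q2=[]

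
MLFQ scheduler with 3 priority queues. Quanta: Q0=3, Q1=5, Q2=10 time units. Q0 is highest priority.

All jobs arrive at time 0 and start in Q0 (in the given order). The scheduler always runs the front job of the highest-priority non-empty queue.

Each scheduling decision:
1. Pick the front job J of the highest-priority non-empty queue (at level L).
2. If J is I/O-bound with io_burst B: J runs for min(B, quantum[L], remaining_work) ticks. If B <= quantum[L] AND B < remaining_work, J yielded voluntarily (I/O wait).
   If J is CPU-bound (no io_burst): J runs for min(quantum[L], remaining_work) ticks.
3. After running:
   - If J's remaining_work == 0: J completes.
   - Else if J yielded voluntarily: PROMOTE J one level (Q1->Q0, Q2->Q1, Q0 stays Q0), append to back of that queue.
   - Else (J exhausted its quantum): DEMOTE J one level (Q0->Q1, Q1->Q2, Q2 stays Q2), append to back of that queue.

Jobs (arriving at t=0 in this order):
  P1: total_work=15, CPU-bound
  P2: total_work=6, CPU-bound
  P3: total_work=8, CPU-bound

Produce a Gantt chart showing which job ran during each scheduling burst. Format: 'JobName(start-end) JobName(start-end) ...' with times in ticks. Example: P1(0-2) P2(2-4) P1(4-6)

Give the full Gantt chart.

t=0-3: P1@Q0 runs 3, rem=12, quantum used, demote→Q1. Q0=[P2,P3] Q1=[P1] Q2=[]
t=3-6: P2@Q0 runs 3, rem=3, quantum used, demote→Q1. Q0=[P3] Q1=[P1,P2] Q2=[]
t=6-9: P3@Q0 runs 3, rem=5, quantum used, demote→Q1. Q0=[] Q1=[P1,P2,P3] Q2=[]
t=9-14: P1@Q1 runs 5, rem=7, quantum used, demote→Q2. Q0=[] Q1=[P2,P3] Q2=[P1]
t=14-17: P2@Q1 runs 3, rem=0, completes. Q0=[] Q1=[P3] Q2=[P1]
t=17-22: P3@Q1 runs 5, rem=0, completes. Q0=[] Q1=[] Q2=[P1]
t=22-29: P1@Q2 runs 7, rem=0, completes. Q0=[] Q1=[] Q2=[]

Answer: P1(0-3) P2(3-6) P3(6-9) P1(9-14) P2(14-17) P3(17-22) P1(22-29)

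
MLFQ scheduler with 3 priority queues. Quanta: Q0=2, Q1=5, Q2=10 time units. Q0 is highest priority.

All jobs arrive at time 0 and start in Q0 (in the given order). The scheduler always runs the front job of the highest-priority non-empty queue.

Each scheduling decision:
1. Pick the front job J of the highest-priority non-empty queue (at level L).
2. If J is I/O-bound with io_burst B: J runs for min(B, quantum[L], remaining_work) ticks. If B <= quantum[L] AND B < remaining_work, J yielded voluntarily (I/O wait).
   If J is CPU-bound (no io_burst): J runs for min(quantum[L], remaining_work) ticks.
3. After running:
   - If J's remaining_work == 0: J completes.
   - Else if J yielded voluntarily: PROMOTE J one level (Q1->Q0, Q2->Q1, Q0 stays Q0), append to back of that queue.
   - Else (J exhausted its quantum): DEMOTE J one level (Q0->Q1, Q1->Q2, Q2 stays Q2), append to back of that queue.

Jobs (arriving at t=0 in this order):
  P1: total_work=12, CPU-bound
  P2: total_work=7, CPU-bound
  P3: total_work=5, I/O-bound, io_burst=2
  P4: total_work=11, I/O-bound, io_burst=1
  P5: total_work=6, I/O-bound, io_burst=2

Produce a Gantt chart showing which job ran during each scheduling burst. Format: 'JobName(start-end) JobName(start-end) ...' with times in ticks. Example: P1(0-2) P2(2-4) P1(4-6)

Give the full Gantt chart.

Answer: P1(0-2) P2(2-4) P3(4-6) P4(6-7) P5(7-9) P3(9-11) P4(11-12) P5(12-14) P3(14-15) P4(15-16) P5(16-18) P4(18-19) P4(19-20) P4(20-21) P4(21-22) P4(22-23) P4(23-24) P4(24-25) P4(25-26) P1(26-31) P2(31-36) P1(36-41)

Derivation:
t=0-2: P1@Q0 runs 2, rem=10, quantum used, demote→Q1. Q0=[P2,P3,P4,P5] Q1=[P1] Q2=[]
t=2-4: P2@Q0 runs 2, rem=5, quantum used, demote→Q1. Q0=[P3,P4,P5] Q1=[P1,P2] Q2=[]
t=4-6: P3@Q0 runs 2, rem=3, I/O yield, promote→Q0. Q0=[P4,P5,P3] Q1=[P1,P2] Q2=[]
t=6-7: P4@Q0 runs 1, rem=10, I/O yield, promote→Q0. Q0=[P5,P3,P4] Q1=[P1,P2] Q2=[]
t=7-9: P5@Q0 runs 2, rem=4, I/O yield, promote→Q0. Q0=[P3,P4,P5] Q1=[P1,P2] Q2=[]
t=9-11: P3@Q0 runs 2, rem=1, I/O yield, promote→Q0. Q0=[P4,P5,P3] Q1=[P1,P2] Q2=[]
t=11-12: P4@Q0 runs 1, rem=9, I/O yield, promote→Q0. Q0=[P5,P3,P4] Q1=[P1,P2] Q2=[]
t=12-14: P5@Q0 runs 2, rem=2, I/O yield, promote→Q0. Q0=[P3,P4,P5] Q1=[P1,P2] Q2=[]
t=14-15: P3@Q0 runs 1, rem=0, completes. Q0=[P4,P5] Q1=[P1,P2] Q2=[]
t=15-16: P4@Q0 runs 1, rem=8, I/O yield, promote→Q0. Q0=[P5,P4] Q1=[P1,P2] Q2=[]
t=16-18: P5@Q0 runs 2, rem=0, completes. Q0=[P4] Q1=[P1,P2] Q2=[]
t=18-19: P4@Q0 runs 1, rem=7, I/O yield, promote→Q0. Q0=[P4] Q1=[P1,P2] Q2=[]
t=19-20: P4@Q0 runs 1, rem=6, I/O yield, promote→Q0. Q0=[P4] Q1=[P1,P2] Q2=[]
t=20-21: P4@Q0 runs 1, rem=5, I/O yield, promote→Q0. Q0=[P4] Q1=[P1,P2] Q2=[]
t=21-22: P4@Q0 runs 1, rem=4, I/O yield, promote→Q0. Q0=[P4] Q1=[P1,P2] Q2=[]
t=22-23: P4@Q0 runs 1, rem=3, I/O yield, promote→Q0. Q0=[P4] Q1=[P1,P2] Q2=[]
t=23-24: P4@Q0 runs 1, rem=2, I/O yield, promote→Q0. Q0=[P4] Q1=[P1,P2] Q2=[]
t=24-25: P4@Q0 runs 1, rem=1, I/O yield, promote→Q0. Q0=[P4] Q1=[P1,P2] Q2=[]
t=25-26: P4@Q0 runs 1, rem=0, completes. Q0=[] Q1=[P1,P2] Q2=[]
t=26-31: P1@Q1 runs 5, rem=5, quantum used, demote→Q2. Q0=[] Q1=[P2] Q2=[P1]
t=31-36: P2@Q1 runs 5, rem=0, completes. Q0=[] Q1=[] Q2=[P1]
t=36-41: P1@Q2 runs 5, rem=0, completes. Q0=[] Q1=[] Q2=[]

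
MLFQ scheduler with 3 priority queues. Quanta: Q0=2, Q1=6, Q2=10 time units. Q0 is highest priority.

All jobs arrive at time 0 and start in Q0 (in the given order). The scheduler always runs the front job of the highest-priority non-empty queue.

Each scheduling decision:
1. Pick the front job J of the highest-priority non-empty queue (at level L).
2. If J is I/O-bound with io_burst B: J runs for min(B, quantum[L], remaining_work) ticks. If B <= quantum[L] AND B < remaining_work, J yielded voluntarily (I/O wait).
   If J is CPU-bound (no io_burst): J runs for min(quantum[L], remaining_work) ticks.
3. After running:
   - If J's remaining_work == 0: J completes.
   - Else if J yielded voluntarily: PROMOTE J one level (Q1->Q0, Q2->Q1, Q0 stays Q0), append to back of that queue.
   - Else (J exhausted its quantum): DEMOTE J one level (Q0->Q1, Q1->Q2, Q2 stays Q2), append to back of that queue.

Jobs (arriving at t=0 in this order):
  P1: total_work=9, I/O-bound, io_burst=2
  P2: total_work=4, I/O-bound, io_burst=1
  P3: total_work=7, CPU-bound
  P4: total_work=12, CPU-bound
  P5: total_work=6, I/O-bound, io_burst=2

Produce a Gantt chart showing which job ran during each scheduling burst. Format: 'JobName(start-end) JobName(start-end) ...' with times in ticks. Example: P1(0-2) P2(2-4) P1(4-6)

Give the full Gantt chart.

t=0-2: P1@Q0 runs 2, rem=7, I/O yield, promote→Q0. Q0=[P2,P3,P4,P5,P1] Q1=[] Q2=[]
t=2-3: P2@Q0 runs 1, rem=3, I/O yield, promote→Q0. Q0=[P3,P4,P5,P1,P2] Q1=[] Q2=[]
t=3-5: P3@Q0 runs 2, rem=5, quantum used, demote→Q1. Q0=[P4,P5,P1,P2] Q1=[P3] Q2=[]
t=5-7: P4@Q0 runs 2, rem=10, quantum used, demote→Q1. Q0=[P5,P1,P2] Q1=[P3,P4] Q2=[]
t=7-9: P5@Q0 runs 2, rem=4, I/O yield, promote→Q0. Q0=[P1,P2,P5] Q1=[P3,P4] Q2=[]
t=9-11: P1@Q0 runs 2, rem=5, I/O yield, promote→Q0. Q0=[P2,P5,P1] Q1=[P3,P4] Q2=[]
t=11-12: P2@Q0 runs 1, rem=2, I/O yield, promote→Q0. Q0=[P5,P1,P2] Q1=[P3,P4] Q2=[]
t=12-14: P5@Q0 runs 2, rem=2, I/O yield, promote→Q0. Q0=[P1,P2,P5] Q1=[P3,P4] Q2=[]
t=14-16: P1@Q0 runs 2, rem=3, I/O yield, promote→Q0. Q0=[P2,P5,P1] Q1=[P3,P4] Q2=[]
t=16-17: P2@Q0 runs 1, rem=1, I/O yield, promote→Q0. Q0=[P5,P1,P2] Q1=[P3,P4] Q2=[]
t=17-19: P5@Q0 runs 2, rem=0, completes. Q0=[P1,P2] Q1=[P3,P4] Q2=[]
t=19-21: P1@Q0 runs 2, rem=1, I/O yield, promote→Q0. Q0=[P2,P1] Q1=[P3,P4] Q2=[]
t=21-22: P2@Q0 runs 1, rem=0, completes. Q0=[P1] Q1=[P3,P4] Q2=[]
t=22-23: P1@Q0 runs 1, rem=0, completes. Q0=[] Q1=[P3,P4] Q2=[]
t=23-28: P3@Q1 runs 5, rem=0, completes. Q0=[] Q1=[P4] Q2=[]
t=28-34: P4@Q1 runs 6, rem=4, quantum used, demote→Q2. Q0=[] Q1=[] Q2=[P4]
t=34-38: P4@Q2 runs 4, rem=0, completes. Q0=[] Q1=[] Q2=[]

Answer: P1(0-2) P2(2-3) P3(3-5) P4(5-7) P5(7-9) P1(9-11) P2(11-12) P5(12-14) P1(14-16) P2(16-17) P5(17-19) P1(19-21) P2(21-22) P1(22-23) P3(23-28) P4(28-34) P4(34-38)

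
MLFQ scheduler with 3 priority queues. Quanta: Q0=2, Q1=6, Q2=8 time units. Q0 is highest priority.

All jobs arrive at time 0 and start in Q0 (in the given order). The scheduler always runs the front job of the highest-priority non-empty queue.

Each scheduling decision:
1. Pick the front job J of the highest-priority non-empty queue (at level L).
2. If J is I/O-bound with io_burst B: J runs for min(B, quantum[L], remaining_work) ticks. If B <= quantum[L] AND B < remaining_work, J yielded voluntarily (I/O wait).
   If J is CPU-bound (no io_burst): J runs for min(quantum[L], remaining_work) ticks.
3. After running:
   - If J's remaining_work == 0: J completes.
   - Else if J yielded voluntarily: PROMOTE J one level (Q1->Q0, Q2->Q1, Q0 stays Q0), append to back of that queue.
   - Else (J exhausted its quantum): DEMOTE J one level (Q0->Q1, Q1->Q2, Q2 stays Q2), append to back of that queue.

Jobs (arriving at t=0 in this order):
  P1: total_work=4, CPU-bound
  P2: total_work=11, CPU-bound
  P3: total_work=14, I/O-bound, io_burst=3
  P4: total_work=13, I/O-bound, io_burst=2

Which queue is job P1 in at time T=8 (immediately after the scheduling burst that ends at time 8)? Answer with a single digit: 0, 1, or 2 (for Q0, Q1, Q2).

Answer: 1

Derivation:
t=0-2: P1@Q0 runs 2, rem=2, quantum used, demote→Q1. Q0=[P2,P3,P4] Q1=[P1] Q2=[]
t=2-4: P2@Q0 runs 2, rem=9, quantum used, demote→Q1. Q0=[P3,P4] Q1=[P1,P2] Q2=[]
t=4-6: P3@Q0 runs 2, rem=12, quantum used, demote→Q1. Q0=[P4] Q1=[P1,P2,P3] Q2=[]
t=6-8: P4@Q0 runs 2, rem=11, I/O yield, promote→Q0. Q0=[P4] Q1=[P1,P2,P3] Q2=[]
t=8-10: P4@Q0 runs 2, rem=9, I/O yield, promote→Q0. Q0=[P4] Q1=[P1,P2,P3] Q2=[]
t=10-12: P4@Q0 runs 2, rem=7, I/O yield, promote→Q0. Q0=[P4] Q1=[P1,P2,P3] Q2=[]
t=12-14: P4@Q0 runs 2, rem=5, I/O yield, promote→Q0. Q0=[P4] Q1=[P1,P2,P3] Q2=[]
t=14-16: P4@Q0 runs 2, rem=3, I/O yield, promote→Q0. Q0=[P4] Q1=[P1,P2,P3] Q2=[]
t=16-18: P4@Q0 runs 2, rem=1, I/O yield, promote→Q0. Q0=[P4] Q1=[P1,P2,P3] Q2=[]
t=18-19: P4@Q0 runs 1, rem=0, completes. Q0=[] Q1=[P1,P2,P3] Q2=[]
t=19-21: P1@Q1 runs 2, rem=0, completes. Q0=[] Q1=[P2,P3] Q2=[]
t=21-27: P2@Q1 runs 6, rem=3, quantum used, demote→Q2. Q0=[] Q1=[P3] Q2=[P2]
t=27-30: P3@Q1 runs 3, rem=9, I/O yield, promote→Q0. Q0=[P3] Q1=[] Q2=[P2]
t=30-32: P3@Q0 runs 2, rem=7, quantum used, demote→Q1. Q0=[] Q1=[P3] Q2=[P2]
t=32-35: P3@Q1 runs 3, rem=4, I/O yield, promote→Q0. Q0=[P3] Q1=[] Q2=[P2]
t=35-37: P3@Q0 runs 2, rem=2, quantum used, demote→Q1. Q0=[] Q1=[P3] Q2=[P2]
t=37-39: P3@Q1 runs 2, rem=0, completes. Q0=[] Q1=[] Q2=[P2]
t=39-42: P2@Q2 runs 3, rem=0, completes. Q0=[] Q1=[] Q2=[]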